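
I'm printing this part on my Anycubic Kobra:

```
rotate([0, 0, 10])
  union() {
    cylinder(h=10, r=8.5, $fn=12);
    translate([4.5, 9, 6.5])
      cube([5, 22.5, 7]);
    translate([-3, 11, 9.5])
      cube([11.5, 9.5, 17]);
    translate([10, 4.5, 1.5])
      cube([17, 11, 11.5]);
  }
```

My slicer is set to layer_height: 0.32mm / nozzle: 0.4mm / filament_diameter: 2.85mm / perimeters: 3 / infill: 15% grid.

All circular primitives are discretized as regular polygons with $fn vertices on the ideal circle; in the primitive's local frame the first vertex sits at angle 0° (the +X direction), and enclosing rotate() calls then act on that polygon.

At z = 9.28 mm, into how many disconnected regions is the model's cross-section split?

At z = 9.28 mm: the r=8.5 cylinder contributes a regular 12-gon of circumradius 8.5; the 5×22.5 cube at (4.5, 9) contributes its full rectangle; the cube at (-3, 11) does not reach this height (z outside [9.5, 26.5]); the cube at (10, 4.5) (footprint 17×11) is included at this height; Combining (union): the 3 present regions are separate (no shared area or edge), so areas and boundary lengths simply add and each stays a separate island — 3 connected regions; (whole slice rotated 10° about Z — lengths, areas and connectivity unchanged). The result has 3 disconnected regions.

3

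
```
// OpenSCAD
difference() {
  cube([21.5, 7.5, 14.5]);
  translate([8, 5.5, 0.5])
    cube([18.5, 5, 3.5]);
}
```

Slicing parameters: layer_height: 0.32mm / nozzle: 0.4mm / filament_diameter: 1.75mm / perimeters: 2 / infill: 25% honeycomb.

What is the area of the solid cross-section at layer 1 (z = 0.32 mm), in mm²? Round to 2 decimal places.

161.25 mm²

At z = 0.32 mm: the cube is present — its section is the full 21.5×7.5 rectangle (area 161.25 mm²); the cube at (8, 5.5) is absent (z outside [0.5, 4]); After the difference (first − rest): none of the subtracted shapes is present at this height, so the 21.5×7.5 cube is unchanged — area = 161.25 mm². Overall, the cross-section is a single solid region. Net area = 161.25 mm².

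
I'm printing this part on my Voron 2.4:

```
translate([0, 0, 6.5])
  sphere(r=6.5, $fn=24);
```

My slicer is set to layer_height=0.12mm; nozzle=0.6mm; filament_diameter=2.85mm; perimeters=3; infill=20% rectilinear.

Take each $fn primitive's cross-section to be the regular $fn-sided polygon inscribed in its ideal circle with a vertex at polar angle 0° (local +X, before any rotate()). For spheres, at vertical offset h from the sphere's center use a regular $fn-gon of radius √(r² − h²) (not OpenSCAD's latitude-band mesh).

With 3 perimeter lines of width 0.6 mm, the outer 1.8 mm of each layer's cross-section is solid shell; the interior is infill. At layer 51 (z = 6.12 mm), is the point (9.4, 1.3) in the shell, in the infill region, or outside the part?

outside

At z = 6.12 mm: the r=6.5 sphere slices to a regular 24-gon of circumradius 6.489 (√(r²−h²) with h=0.38 from center). Overall, the cross-section is a single solid region. The nearest boundary edge runs (6.49, 0.00)→(6.27, 1.68); distance from the point to it = 3.06 mm. The point is not inside any of the regions above, so it lies outside the cross-section (3.06 mm from the nearest boundary).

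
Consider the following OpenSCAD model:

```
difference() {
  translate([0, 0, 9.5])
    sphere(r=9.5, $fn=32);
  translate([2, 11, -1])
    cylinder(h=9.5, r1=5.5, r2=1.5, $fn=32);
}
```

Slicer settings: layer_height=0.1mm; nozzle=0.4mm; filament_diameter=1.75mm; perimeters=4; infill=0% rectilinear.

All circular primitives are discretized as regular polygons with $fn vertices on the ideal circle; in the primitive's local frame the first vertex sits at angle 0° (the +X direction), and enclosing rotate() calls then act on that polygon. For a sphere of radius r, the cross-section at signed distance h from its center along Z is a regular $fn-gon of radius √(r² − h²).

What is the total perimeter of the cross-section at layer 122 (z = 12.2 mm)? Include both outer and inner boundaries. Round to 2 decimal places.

57.14 mm

At z = 12.2 mm: the sphere: section is a regular 32-gon, circumradius = √(r²−h²) = √(9.5²−2.7²) = 9.108 (perimeter = 2·32·9.108·sin(180°/32) = 57.14 mm); the cone at (2, 11) is not intersected at this z (z outside [-1, 8.5]); Subtracting the remaining from the first: none of the subtracted shapes is present at this height, so the r=9.5 sphere is unchanged — boundary = 57.14 mm. Overall, the cross-section is a single solid region. Total boundary length (outer) = 57.14 mm.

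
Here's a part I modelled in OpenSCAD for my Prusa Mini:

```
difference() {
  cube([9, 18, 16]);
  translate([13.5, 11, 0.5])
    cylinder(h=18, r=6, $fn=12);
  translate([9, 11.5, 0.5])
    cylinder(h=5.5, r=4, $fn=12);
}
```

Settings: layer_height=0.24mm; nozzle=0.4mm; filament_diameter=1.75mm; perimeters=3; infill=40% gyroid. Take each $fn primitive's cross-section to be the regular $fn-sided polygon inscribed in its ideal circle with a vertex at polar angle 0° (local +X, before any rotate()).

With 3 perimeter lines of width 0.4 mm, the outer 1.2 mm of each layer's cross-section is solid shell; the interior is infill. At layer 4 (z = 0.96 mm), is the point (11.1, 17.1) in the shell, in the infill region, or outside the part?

outside

At z = 0.96 mm: the cube is present — its section is the full 9×18 rectangle; the r=6 cylinder at (13.5, 11) gives a regular 12-gon of circumradius 6 (constant along its height); the cylinder at (9, 11.5): section is a regular 12-gon, circumradius r=4; After the difference (first − rest): starting from the 9×18 cube, the r=6 cylinder at (13.5, 11) partially overlaps it — only the 7.07 mm² overlap (of its 108.00 mm²) is removed, clipping the outline; the r=4 cylinder at (9, 11.5) partially overlaps it — only the 16.95 mm² overlap (of its 48.00 mm²) is removed, clipping the outline — 1 connected region. Overall, the cross-section is a single solid region. The nearest boundary edge runs (9.00, 18.00)→(9.00, 15.50); distance from the point to it = 2.10 mm. The point is not inside any of the regions above, so it lies outside the cross-section (2.10 mm from the nearest boundary).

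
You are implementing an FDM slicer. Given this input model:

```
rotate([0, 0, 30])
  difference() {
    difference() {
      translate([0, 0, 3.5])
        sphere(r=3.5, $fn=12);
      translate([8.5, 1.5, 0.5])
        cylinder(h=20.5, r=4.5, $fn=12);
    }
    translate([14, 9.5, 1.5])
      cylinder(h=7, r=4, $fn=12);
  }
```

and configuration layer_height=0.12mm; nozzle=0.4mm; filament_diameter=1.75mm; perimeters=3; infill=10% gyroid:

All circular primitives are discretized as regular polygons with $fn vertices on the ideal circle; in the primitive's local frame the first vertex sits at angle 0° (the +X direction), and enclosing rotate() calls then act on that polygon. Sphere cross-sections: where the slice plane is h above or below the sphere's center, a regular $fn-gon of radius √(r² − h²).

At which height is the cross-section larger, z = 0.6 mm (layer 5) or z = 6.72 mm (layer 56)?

layer 5 (z = 0.6 mm)

Layer 5 (z = 0.6): the r=3.5 sphere slices to a regular 12-gon of circumradius 1.960 (√(r²−h²) with h=2.9 from center) (area = (12/2)·1.960²·sin(360°/12) = 11.52 mm²); the cylinder at (8.5, 1.5): section is a regular 12-gon, circumradius r=4.5 (area = (12/2)·4.500²·sin(360°/12) = 60.75 mm²); Taking the first minus the rest: starting from the r=3.5 sphere (11.52 mm²), the r=4.5 cylinder at (8.5, 1.5) misses the remaining region (no effect) — area = 11.52 mm²; the cylinder at (14, 9.5) is absent (z outside [1.5, 8.5]); After the difference (first − rest): none of the subtracted shapes is present at this height, so that combined region is unchanged — area = 11.52 mm²; (rotated 30° about Z; rotation is an isometry so areas/perimeters/island counts are preserved). So its area = 11.52 mm². Layer 56 (z = 6.72): the sphere: section is a regular 12-gon, circumradius = √(r²−h²) = √(3.5²−3.22²) = 1.372 (area = (12/2)·1.372²·sin(360°/12) = 5.64 mm²); the cylinder at (8.5, 1.5): section is a regular 12-gon, circumradius r=4.5 (area = (12/2)·4.500²·sin(360°/12) = 60.75 mm²); Subtracting the remaining from the first: starting from the r=3.5 sphere (5.64 mm²), the r=4.5 cylinder at (8.5, 1.5) misses the remaining region (no effect) — area = 5.64 mm²; the r=4 cylinder at (14, 9.5) gives a regular 12-gon of circumradius 4 (constant along its height) (area = (12/2)·4.000²·sin(360°/12) = 48.00 mm²); Subtracting the remaining from the first: starting from that combined region (5.64 mm²), the r=4 cylinder at (14, 9.5) misses the remaining region (no effect) — area = 5.64 mm²; (whole slice rotated 30° about Z — lengths, areas and connectivity unchanged). So its area = 5.64 mm². Layer 5 is larger (11.52 vs 5.64 mm²).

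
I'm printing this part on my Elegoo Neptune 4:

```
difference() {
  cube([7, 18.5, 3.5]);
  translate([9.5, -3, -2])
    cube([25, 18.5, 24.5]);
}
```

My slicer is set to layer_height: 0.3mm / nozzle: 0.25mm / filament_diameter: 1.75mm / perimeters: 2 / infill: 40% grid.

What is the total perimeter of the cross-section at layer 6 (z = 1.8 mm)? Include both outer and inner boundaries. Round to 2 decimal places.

At z = 1.8 mm: the 7×18.5 cube contributes its full rectangle (perimeter 51.00 mm); the 25×18.5 cube at (9.5, -3) contributes its full rectangle (perimeter 87.00 mm); After the difference (first − rest): starting from the 7×18.5 cube, the 25×18.5 cube at (9.5, -3) misses the remaining region (no effect) — boundary = 51.00 mm. Overall, the cross-section is a single solid region. Total boundary length (outer) = 51.00 mm.

51.00 mm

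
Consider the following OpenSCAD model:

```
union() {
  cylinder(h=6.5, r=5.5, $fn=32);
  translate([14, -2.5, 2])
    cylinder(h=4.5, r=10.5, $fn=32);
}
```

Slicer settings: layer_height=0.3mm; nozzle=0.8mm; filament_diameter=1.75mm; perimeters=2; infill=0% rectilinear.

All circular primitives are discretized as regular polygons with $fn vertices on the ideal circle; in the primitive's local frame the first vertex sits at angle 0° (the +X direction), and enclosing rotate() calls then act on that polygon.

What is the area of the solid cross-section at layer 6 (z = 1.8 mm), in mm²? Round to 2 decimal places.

At z = 1.8 mm: the r=5.5 cylinder contributes a regular 32-gon of circumradius 5.5 (area = (32/2)·5.500²·sin(360°/32) = 94.42 mm²); the cylinder at (14, -2.5) is absent (z outside [2, 6.5]); Merging all regions: only the r=5.5 cylinder is present, so the union is just that shape — area = 94.42 mm². Overall, the cross-section is a single solid region. Net area = 94.42 mm².

94.42 mm²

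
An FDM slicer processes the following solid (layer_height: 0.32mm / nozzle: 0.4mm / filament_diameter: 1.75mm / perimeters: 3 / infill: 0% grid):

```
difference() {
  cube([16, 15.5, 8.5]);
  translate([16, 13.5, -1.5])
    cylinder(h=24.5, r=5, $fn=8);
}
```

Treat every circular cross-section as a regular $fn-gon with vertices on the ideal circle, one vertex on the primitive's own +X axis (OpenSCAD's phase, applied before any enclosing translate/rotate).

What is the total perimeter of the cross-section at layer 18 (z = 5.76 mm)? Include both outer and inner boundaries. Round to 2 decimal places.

61.65 mm

At z = 5.76 mm: the cube (footprint 16×15.5) is included at this height (perimeter 63.00 mm); the r=5 cylinder at (16, 13.5) gives a regular 8-gon of circumradius 5 (constant along its height) (perimeter = 2·8·5.000·sin(180°/8) = 30.61 mm); Taking the first minus the rest: starting from the 16×15.5 cube, the r=5 cylinder at (16, 13.5) partially overlaps it — only the 26.85 mm² overlap (of its 70.71 mm²) is removed, clipping the outline — boundary = 61.65 mm. Overall, the cross-section is a single solid region. Total boundary length (outer) = 61.65 mm.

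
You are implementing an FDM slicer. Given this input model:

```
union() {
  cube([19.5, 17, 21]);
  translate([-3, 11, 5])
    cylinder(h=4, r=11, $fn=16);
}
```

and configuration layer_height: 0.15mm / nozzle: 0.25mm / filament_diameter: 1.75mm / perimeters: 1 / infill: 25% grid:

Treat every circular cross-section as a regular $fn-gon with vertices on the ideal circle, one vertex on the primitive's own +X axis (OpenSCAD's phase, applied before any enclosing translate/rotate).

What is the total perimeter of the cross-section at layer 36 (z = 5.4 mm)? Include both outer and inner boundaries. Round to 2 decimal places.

At z = 5.4 mm: the cube is present — its section is the full 19.5×17 rectangle (perimeter 73.00 mm); the r=11 cylinder at (-3, 11) gives a regular 16-gon of circumradius 11 (constant along its height) (perimeter = 2·16·11.000·sin(180°/16) = 68.67 mm); Combining (union): the regions partially overlap (shared area 104.17 mm²), so the edge portions inside another operand are dropped and the merged outline is re-measured after clipping — boundary = 98.75 mm. Overall, the cross-section is a single solid region. Total boundary length (outer) = 98.75 mm.

98.75 mm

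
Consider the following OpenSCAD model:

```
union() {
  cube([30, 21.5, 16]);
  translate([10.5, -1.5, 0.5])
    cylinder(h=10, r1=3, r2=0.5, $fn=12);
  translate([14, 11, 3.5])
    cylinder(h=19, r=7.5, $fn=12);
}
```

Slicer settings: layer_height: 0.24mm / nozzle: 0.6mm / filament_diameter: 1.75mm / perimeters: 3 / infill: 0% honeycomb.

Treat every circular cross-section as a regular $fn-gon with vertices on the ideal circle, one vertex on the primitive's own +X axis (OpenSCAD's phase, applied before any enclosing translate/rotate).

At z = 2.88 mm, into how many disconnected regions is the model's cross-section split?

1

At z = 2.88 mm: the cube is present — its section is the full 30×21.5 rectangle; the cone at (10.5, -1.5) contributes a regular 12-gon of circumradius 2.405 (interpolated between r1=3 and r2=0.5 at t=0.238); the cylinder at (14, 11) is not intersected at this z (z outside [3.5, 22.5]); Merging all regions: the regions partially overlap (shared area 2.13 mm²), so overlapping operands fuse into one piece — 1 connected region. The result has 1 disconnected region.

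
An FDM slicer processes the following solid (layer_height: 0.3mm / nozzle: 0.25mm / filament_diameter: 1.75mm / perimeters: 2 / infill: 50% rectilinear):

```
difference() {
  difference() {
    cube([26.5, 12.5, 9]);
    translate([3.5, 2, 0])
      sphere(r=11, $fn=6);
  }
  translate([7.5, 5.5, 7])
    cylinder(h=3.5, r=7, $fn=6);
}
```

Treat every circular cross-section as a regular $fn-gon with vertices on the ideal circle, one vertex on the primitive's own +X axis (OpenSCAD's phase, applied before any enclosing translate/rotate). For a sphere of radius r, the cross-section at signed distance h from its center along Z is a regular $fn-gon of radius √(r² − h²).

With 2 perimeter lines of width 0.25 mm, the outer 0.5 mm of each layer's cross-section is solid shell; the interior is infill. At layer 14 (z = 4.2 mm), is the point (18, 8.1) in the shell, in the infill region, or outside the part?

infill

At z = 4.2 mm: the cube (footprint 26.5×12.5) is included at this height; the r=11 sphere at (3.5, 2) contributes a regular 6-gon of circumradius √(11²−4.2²) = 10.167; Taking the first minus the rest: starting from the 26.5×12.5 cube, the r=11 sphere at (3.5, 2) partially overlaps it — only the 124.13 mm² overlap (of its 268.54 mm²) is removed, clipping the outline — 1 connected region; the cylinder at (7.5, 5.5) is absent (z outside [7, 10.5]); Taking the first minus the rest: none of the subtracted shapes is present at this height, so the result so far is unchanged — 1 connected region. Overall, the cross-section is a single solid region. The nearest boundary edge runs (0.00, 12.50)→(26.50, 12.50); distance from the point to it = 4.40 mm. The point is inside the cross-section and 4.40 mm from the nearest boundary — more than the 0.5 mm shell width (2 × 0.25), so it's in the infill interior.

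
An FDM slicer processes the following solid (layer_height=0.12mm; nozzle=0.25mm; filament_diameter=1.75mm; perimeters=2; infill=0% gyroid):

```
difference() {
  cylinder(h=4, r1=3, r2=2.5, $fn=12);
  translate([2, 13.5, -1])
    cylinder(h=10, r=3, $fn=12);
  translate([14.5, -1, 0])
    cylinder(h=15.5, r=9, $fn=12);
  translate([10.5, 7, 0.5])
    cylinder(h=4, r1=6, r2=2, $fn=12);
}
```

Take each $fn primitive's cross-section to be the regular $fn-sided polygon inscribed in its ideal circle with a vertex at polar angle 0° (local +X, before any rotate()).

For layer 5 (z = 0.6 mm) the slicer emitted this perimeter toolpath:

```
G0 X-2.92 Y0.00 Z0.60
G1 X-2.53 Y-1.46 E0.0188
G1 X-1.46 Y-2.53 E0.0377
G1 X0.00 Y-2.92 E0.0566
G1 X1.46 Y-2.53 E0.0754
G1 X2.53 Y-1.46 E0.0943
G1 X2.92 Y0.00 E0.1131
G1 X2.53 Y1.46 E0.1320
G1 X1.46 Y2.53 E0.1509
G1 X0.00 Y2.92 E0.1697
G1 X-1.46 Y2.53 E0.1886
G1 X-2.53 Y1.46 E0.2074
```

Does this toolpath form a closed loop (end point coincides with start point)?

no

Start point (G0): (-2.92, 0.00). End point (last G1): the path does not return to the start — open.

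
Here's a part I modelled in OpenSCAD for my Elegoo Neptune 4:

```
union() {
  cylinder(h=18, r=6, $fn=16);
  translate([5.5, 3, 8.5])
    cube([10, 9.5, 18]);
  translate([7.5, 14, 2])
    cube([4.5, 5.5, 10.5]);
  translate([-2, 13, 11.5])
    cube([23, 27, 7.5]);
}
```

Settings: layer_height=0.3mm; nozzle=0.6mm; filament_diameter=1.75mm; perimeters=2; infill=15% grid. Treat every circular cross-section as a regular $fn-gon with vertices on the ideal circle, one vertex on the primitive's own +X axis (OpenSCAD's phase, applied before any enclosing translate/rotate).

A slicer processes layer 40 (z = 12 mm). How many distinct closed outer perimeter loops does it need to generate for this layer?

3

At z = 12 mm: the cylinder: section is a regular 16-gon, circumradius r=6; the cube at (5.5, 3) is present — its section is the full 10×9.5 rectangle; the cube at (7.5, 14) (footprint 4.5×5.5) is included at this height; the cube at (-2, 13) is present — its section is the full 23×27 rectangle; Combining (union): the regions partially overlap (shared area 24.75 mm²), so overlapping operands fuse into one piece — 3 connected regions. The result has 3 disconnected regions.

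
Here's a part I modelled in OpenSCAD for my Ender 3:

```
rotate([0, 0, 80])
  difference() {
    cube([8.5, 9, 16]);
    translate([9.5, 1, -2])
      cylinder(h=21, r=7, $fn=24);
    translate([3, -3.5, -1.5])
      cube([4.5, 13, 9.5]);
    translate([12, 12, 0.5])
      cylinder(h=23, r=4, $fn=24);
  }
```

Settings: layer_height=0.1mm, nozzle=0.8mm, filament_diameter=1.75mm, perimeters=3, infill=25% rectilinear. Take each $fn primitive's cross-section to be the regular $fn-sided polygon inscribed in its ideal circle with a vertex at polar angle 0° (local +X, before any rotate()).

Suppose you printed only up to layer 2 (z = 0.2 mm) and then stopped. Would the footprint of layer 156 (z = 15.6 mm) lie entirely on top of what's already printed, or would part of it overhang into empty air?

part overhangs

Compare the two slices. At z = 0.2: the 8.5×9 cube contributes its full rectangle (area 76.50 mm²); the cylinder at (9.5, 1): section is a regular 24-gon, circumradius r=7 (area = (24/2)·7.000²·sin(360°/24) = 152.19 mm²); the cube at (3, -3.5) (footprint 4.5×13) is included at this height (area 58.50 mm²); the cylinder at (12, 12) does not reach this height (z outside [0.5, 23.5]); Subtracting the remaining from the first: starting from the 8.5×9 cube (76.50 mm²), the r=7 cylinder at (9.5, 1) partially overlaps it — only the 37.05 mm² overlap (of its 152.19 mm²) is removed, clipping the outline; the 4.5×13 cube at (3, -3.5) partially overlaps it — only the 12.46 mm² overlap (of its 58.50 mm²) is removed, clipping the outline — area = 27.00 mm²; (rotated 80° about Z; rotation is an isometry so areas/perimeters/island counts are preserved). At z = 15.6: the cube is present — its section is the full 8.5×9 rectangle (area 76.50 mm²); the r=7 cylinder at (9.5, 1) contributes a regular 24-gon of circumradius 7 (area = (24/2)·7.000²·sin(360°/24) = 152.19 mm²); the cube at (3, -3.5) is not intersected at this z (z outside [-1.5, 8]); the r=4 cylinder at (12, 12) contributes a regular 24-gon of circumradius 4 (area = (24/2)·4.000²·sin(360°/24) = 49.69 mm²); Subtracting the remaining from the first: starting from the 8.5×9 cube (76.50 mm²), the r=7 cylinder at (9.5, 1) partially overlaps it — only the 37.05 mm² overlap (of its 152.19 mm²) is removed, clipping the outline; the r=4 cylinder at (12, 12) misses the remaining region (no effect) — area = 39.45 mm²; (whole slice rotated 80° about Z — lengths, areas and connectivity unchanged). Checking containment: at z = 15.6 the cross-section extends beyond the z = 0.2 cross-section by about 12.46 mm².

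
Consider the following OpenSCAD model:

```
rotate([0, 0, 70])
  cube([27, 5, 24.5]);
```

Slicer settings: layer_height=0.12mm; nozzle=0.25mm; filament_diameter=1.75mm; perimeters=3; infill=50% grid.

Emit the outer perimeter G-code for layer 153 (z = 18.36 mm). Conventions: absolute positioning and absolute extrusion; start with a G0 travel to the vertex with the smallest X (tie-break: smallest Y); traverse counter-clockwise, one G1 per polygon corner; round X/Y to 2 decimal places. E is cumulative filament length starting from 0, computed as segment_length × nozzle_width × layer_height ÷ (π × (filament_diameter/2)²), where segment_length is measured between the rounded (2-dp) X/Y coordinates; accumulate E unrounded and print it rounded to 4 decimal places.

G0 X-4.70 Y1.71 Z18.36
G1 X0.00 Y0.00 E0.0624
G1 X9.23 Y25.37 E0.3991
G1 X4.54 Y27.08 E0.4614
G1 X-4.70 Y1.71 E0.7981

At z = 18.36 mm: the cube is present — its section is the full 27×5 rectangle; (rotated 70° about Z; rotation is an isometry so areas/perimeters/island counts are preserved). The outline is a single polygon with 4 vertices. Extrusion per mm of travel: 0.25 × 0.12 / (π × 0.875²) = 0.012473. Accumulating E over each segment gives final E = 0.7981.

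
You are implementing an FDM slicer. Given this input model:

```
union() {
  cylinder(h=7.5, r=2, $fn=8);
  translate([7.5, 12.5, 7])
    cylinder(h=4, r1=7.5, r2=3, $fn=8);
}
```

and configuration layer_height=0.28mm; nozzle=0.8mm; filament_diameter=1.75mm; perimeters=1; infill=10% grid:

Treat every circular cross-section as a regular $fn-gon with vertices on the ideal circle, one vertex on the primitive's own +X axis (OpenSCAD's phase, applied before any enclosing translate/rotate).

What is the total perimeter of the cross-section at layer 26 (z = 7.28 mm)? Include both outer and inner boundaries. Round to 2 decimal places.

At z = 7.28 mm: the cylinder: section is a regular 8-gon, circumradius r=2 (perimeter = 2·8·2.000·sin(180°/8) = 12.25 mm); the cone at (7.5, 12.5): at t=0.070 of its height the radius interpolates to r₁+(r₂−r₁)t = 7.185, giving a regular 8-gon of that circumradius (perimeter = 2·8·7.185·sin(180°/8) = 43.99 mm); Taking the union: the 2 present regions are separate (no shared area or edge), so areas and boundary lengths simply add and each stays a separate island — boundary = 56.24 mm. Overall, the cross-section has 2 separate islands. Total boundary length (outer) = 56.24 mm.

56.24 mm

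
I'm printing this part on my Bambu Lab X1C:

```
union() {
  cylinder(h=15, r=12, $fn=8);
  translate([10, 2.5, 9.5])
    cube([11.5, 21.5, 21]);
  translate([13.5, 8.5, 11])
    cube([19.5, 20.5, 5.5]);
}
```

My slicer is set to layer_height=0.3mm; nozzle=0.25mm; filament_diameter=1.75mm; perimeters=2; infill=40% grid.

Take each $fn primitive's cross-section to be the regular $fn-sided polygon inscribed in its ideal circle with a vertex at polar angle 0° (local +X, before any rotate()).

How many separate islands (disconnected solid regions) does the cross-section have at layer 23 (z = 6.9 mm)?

1

At z = 6.9 mm: the r=12 cylinder contributes a regular 8-gon of circumradius 12; the cube at (10, 2.5) does not reach this height (z outside [9.5, 30.5]); the cube at (13.5, 8.5) is absent (z outside [11, 16.5]); Combining (union): only the r=12 cylinder is present, so the union is just that shape — 1 connected region. Overall, the cross-section is a single solid region. Island count = 1.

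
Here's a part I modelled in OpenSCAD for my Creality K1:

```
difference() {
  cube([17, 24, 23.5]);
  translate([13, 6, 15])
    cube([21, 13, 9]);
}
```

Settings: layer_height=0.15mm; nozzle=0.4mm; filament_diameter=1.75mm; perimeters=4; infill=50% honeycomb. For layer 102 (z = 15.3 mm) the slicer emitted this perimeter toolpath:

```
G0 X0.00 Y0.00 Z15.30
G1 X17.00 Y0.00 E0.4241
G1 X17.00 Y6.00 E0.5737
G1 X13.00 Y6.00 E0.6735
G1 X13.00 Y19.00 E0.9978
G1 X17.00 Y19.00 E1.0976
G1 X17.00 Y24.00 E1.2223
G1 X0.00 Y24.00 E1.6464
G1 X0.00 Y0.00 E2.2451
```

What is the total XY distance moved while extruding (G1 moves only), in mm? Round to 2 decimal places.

Sum the Euclidean lengths of each G1 segment: total = 90.00 mm.

90.00 mm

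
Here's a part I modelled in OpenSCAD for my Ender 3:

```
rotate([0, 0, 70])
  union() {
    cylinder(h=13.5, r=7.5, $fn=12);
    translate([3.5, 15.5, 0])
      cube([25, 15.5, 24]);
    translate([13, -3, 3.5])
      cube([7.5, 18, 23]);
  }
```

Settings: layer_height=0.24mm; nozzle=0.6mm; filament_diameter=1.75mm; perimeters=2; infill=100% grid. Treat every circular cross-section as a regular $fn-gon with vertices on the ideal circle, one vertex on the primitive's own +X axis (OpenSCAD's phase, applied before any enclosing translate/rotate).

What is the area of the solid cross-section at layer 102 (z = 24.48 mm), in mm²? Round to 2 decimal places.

135.00 mm²

At z = 24.48 mm: the cylinder is not intersected at this z (z outside [0, 13.5]); the cube at (3.5, 15.5) is absent (z outside [0, 24]); the 7.5×18 cube at (13, -3) contributes its full rectangle (area 135.00 mm²); Combining (union): only the 7.5×18 cube at (13, -3) is present, so the union is just that shape — area = 135.00 mm²; (rotated 70° about Z; rotation is an isometry so areas/perimeters/island counts are preserved). Overall, the cross-section is a single solid region. Net area = 135.00 mm².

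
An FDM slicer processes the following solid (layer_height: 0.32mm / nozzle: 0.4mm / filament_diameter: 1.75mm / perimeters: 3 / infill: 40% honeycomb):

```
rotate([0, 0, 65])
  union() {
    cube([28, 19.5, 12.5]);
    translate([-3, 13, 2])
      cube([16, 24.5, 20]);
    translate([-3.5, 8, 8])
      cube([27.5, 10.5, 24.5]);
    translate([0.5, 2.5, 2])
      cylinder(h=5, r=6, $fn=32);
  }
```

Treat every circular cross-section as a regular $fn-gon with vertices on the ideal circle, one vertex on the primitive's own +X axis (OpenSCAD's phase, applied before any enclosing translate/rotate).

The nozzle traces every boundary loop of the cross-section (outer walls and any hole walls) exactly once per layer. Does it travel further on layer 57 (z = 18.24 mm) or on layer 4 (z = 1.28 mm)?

layer 57 (z = 18.24 mm)

Layer 57 (z = 18.24): the cube is not intersected at this z (z outside [0, 12.5]); the cube at (-3, 13) is present — its section is the full 16×24.5 rectangle (perimeter 81.00 mm); the 27.5×10.5 cube at (-3.5, 8) contributes its full rectangle (perimeter 76.00 mm); the cylinder at (0.5, 2.5) does not reach this height (z outside [2, 7]); Merging all regions: the regions partially overlap (shared area 88.00 mm²), so the edge portions inside another operand are dropped and the merged outline is re-measured after clipping — boundary = 114.00 mm; (whole slice rotated 65° about Z — lengths, areas and connectivity unchanged). So its perimeter = 114.00 mm. Layer 4 (z = 1.28): the cube (footprint 28×19.5) is included at this height (perimeter 95.00 mm); the cube at (-3, 13) does not reach this height (z outside [2, 22]); the cube at (-3.5, 8) is not intersected at this z (z outside [8, 32.5]); the cylinder at (0.5, 2.5) is absent (z outside [2, 7]); Combining (union): only the 28×19.5 cube is present, so the union is just that shape — boundary = 95.00 mm; (whole slice rotated 65° about Z — lengths, areas and connectivity unchanged). So its perimeter = 95.00 mm. Layer 57 is larger (114.00 vs 95.00 mm).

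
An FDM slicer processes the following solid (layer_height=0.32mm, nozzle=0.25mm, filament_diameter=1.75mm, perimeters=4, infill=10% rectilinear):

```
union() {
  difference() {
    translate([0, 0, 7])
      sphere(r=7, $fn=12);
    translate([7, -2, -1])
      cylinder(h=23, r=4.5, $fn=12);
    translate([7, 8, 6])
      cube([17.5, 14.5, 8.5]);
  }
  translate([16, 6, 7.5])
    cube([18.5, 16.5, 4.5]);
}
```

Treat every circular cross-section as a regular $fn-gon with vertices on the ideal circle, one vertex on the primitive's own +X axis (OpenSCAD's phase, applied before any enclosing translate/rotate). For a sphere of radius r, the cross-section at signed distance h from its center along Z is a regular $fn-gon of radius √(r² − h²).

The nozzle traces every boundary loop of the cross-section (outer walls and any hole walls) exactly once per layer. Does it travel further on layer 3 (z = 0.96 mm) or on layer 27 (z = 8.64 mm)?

layer 27 (z = 8.64 mm)

Layer 3 (z = 0.96): the sphere: section is a regular 12-gon, circumradius = √(r²−h²) = √(7²−6.04²) = 3.538 (perimeter = 2·12·3.538·sin(180°/12) = 21.98 mm); the r=4.5 cylinder at (7, -2) gives a regular 12-gon of circumradius 4.5 (constant along its height) (perimeter = 2·12·4.500·sin(180°/12) = 27.95 mm); the cube at (7, 8) is not intersected at this z (z outside [6, 14.5]); After the difference (first − rest): starting from the r=7 sphere, the r=4.5 cylinder at (7, -2) partially overlaps it — only the 1.19 mm² overlap (of its 60.75 mm²) is removed, clipping the outline — boundary = 21.90 mm; the cube at (16, 6) is absent (z outside [7.5, 12]); Merging all regions: only that combined region is present, so the union is just that shape — boundary = 21.90 mm. So its perimeter = 21.90 mm. Layer 27 (z = 8.64): the r=7 sphere slices to a regular 12-gon of circumradius 6.805 (√(r²−h²) with h=1.64 from center) (perimeter = 2·12·6.805·sin(180°/12) = 42.27 mm); the r=4.5 cylinder at (7, -2) contributes a regular 12-gon of circumradius 4.5 (perimeter = 2·12·4.500·sin(180°/12) = 27.95 mm); the cube at (7, 8) (footprint 17.5×14.5) is included at this height (perimeter 64.00 mm); After the difference (first − rest): starting from the r=7 sphere, the r=4.5 cylinder at (7, -2) partially overlaps it — only the 20.84 mm² overlap (of its 60.75 mm²) is removed, clipping the outline; the 17.5×14.5 cube at (7, 8) misses the remaining region (no effect) — boundary = 43.67 mm; the cube at (16, 6) (footprint 18.5×16.5) is included at this height (perimeter 70.00 mm); Combining (union): the 2 present regions are separate (no shared area or edge), so areas and boundary lengths simply add and each stays a separate island — boundary = 113.67 mm. So its perimeter = 113.67 mm. Layer 27 is larger (113.67 vs 21.90 mm).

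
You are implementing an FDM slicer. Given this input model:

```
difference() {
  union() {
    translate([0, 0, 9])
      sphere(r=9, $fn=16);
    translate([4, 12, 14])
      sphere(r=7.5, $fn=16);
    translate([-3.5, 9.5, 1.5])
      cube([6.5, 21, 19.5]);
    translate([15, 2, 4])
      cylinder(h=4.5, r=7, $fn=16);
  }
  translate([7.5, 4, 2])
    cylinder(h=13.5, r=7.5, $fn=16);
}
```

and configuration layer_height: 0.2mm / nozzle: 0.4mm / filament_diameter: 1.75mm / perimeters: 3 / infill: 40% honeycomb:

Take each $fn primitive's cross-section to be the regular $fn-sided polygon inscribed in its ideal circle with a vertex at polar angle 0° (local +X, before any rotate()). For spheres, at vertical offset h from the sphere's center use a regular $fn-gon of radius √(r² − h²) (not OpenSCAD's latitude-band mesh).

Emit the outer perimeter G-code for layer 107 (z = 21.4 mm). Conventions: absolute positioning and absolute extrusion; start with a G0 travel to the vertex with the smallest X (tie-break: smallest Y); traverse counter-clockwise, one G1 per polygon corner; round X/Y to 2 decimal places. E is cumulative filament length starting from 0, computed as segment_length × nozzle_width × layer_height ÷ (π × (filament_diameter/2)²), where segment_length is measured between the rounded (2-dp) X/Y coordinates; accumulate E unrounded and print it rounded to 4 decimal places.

G0 X2.78 Y12.00 Z21.40
G1 X2.87 Y11.53 E0.0159
G1 X3.14 Y11.14 E0.0317
G1 X3.53 Y10.87 E0.0475
G1 X4.00 Y10.78 E0.0634
G1 X4.47 Y10.87 E0.0793
G1 X4.86 Y11.14 E0.0951
G1 X5.13 Y11.53 E0.1109
G1 X5.22 Y12.00 E0.1268
G1 X5.13 Y12.47 E0.1427
G1 X4.86 Y12.86 E0.1585
G1 X4.47 Y13.13 E0.1742
G1 X4.00 Y13.22 E0.1902
G1 X3.53 Y13.13 E0.2061
G1 X3.14 Y12.86 E0.2219
G1 X2.87 Y12.47 E0.2376
G1 X2.78 Y12.00 E0.2535

At z = 21.4 mm: the sphere is not intersected at this z (|z−center|=12.400 > r=9); the r=7.5 sphere at (4, 12) slices to a regular 16-gon of circumradius 1.221 (√(r²−h²) with h=7.4 from center); the cube at (-3.5, 9.5) does not reach this height (z outside [1.5, 21]); the cylinder at (15, 2) is absent (z outside [4, 8.5]); Combining (union): only the r=7.5 sphere at (4, 12) is present, so the union is just that shape — 1 connected region; the cylinder at (7.5, 4) is absent (z outside [2, 15.5]); Taking the first minus the rest: none of the subtracted shapes is present at this height, so the result so far is unchanged — 1 connected region. The outline is a single polygon with 16 vertices. Extrusion per mm of travel: 0.4 × 0.2 / (π × 0.875²) = 0.033260. Accumulating E over each segment gives final E = 0.2535.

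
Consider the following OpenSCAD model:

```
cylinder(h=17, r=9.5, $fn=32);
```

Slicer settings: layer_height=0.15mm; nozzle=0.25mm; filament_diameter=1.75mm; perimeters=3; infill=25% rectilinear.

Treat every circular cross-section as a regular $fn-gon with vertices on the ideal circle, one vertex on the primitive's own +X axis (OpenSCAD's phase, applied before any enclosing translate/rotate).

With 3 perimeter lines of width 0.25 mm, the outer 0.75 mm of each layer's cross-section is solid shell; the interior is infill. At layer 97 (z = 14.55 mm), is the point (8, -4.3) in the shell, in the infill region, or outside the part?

At z = 14.55 mm: the cylinder: section is a regular 32-gon, circumradius r=9.5. Overall, the cross-section is a single solid region. The nearest boundary edge runs (7.90, -5.28)→(8.78, -3.64); distance from the point to it = 0.37 mm. The point is inside the cross-section, 0.37 mm from the nearest boundary — within the 0.75 mm shell band (3 × 0.25).

shell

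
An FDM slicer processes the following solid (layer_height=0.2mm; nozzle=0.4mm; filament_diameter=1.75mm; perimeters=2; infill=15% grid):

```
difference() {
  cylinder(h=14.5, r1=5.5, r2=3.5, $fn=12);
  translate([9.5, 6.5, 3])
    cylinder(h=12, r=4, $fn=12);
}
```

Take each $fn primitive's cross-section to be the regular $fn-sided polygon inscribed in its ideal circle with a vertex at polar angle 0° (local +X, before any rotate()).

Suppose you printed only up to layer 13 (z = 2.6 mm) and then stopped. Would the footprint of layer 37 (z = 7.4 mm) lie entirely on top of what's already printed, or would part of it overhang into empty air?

Compare the two slices. At z = 2.6: the cone: at t=0.179 of its height the radius interpolates to r₁+(r₂−r₁)t = 5.141, giving a regular 12-gon of that circumradius (area = (12/2)·5.141²·sin(360°/12) = 79.30 mm²); the cylinder at (9.5, 6.5) is not intersected at this z (z outside [3, 15]); Taking the first minus the rest: none of the subtracted shapes is present at this height, so the cone is unchanged — area = 79.30 mm². At z = 7.4: the cone contributes a regular 12-gon of circumradius 4.479 (interpolated between r1=5.5 and r2=3.5 at t=0.510) (area = (12/2)·4.479²·sin(360°/12) = 60.19 mm²); the cylinder at (9.5, 6.5): section is a regular 12-gon, circumradius r=4 (area = (12/2)·4.000²·sin(360°/12) = 48.00 mm²); Taking the first minus the rest: starting from the cone (60.19 mm²), the r=4 cylinder at (9.5, 6.5) misses the remaining region (no effect) — area = 60.19 mm². Checking containment: the cross-section at z = 7.4 is a subset of the cross-section at z = 2.6.

entirely on top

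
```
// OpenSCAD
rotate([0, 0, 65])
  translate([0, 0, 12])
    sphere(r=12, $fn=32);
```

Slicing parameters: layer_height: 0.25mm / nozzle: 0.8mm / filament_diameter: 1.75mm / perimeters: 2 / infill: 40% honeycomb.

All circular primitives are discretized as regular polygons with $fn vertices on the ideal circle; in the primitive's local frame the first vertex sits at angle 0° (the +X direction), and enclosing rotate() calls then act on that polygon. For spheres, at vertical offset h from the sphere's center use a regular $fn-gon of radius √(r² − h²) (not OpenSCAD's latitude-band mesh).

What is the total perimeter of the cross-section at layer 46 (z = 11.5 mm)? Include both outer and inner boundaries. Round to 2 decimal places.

At z = 11.5 mm: the sphere: section is a regular 32-gon, circumradius = √(r²−h²) = √(12²−0.5²) = 11.990 (perimeter = 2·32·11.990·sin(180°/32) = 75.21 mm); (rotated 65° about Z; rotation is an isometry so areas/perimeters/island counts are preserved). Overall, the cross-section is a single solid region. Total boundary length (outer) = 75.21 mm.

75.21 mm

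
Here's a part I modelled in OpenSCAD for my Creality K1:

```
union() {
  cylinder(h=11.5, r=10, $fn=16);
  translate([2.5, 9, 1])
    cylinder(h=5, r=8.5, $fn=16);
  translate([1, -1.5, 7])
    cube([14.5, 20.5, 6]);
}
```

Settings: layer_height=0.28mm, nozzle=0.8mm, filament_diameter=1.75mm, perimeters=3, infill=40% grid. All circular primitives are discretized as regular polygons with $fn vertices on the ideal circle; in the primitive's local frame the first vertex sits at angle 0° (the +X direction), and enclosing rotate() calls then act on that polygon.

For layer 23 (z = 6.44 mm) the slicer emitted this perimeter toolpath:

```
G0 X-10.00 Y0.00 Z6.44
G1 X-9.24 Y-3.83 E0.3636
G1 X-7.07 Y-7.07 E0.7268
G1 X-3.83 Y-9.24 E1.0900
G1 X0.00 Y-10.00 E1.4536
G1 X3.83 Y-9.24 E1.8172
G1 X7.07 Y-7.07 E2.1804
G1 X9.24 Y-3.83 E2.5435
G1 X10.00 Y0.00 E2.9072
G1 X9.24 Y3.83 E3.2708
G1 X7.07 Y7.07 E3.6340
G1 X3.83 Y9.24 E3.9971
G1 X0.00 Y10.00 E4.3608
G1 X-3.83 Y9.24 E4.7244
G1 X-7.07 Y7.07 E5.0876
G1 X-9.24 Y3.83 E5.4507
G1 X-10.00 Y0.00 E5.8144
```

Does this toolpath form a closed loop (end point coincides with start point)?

yes

Start point (G0): (-10.00, 0.00). End point (last G1): the path returns to the start — closed.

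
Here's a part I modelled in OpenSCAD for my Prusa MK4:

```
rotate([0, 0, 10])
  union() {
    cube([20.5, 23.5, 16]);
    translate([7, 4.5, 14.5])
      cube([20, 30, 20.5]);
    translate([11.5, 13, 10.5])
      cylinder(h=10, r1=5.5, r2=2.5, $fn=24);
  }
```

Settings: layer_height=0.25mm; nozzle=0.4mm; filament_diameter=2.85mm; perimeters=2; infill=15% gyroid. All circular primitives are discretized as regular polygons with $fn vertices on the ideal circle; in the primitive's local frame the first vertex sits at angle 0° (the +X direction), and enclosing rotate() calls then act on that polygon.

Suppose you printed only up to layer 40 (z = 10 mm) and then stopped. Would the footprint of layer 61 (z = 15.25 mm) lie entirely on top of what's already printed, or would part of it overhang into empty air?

part overhangs

Compare the two slices. At z = 10: the cube (footprint 20.5×23.5) is included at this height (area 481.75 mm²); the cube at (7, 4.5) is absent (z outside [14.5, 35]); the cone at (11.5, 13) does not reach this height (z outside [10.5, 20.5]); Combining (union): only the 20.5×23.5 cube is present, so the union is just that shape — area = 481.75 mm²; (whole slice rotated 10° about Z — lengths, areas and connectivity unchanged). At z = 15.25: the 20.5×23.5 cube contributes its full rectangle (area 481.75 mm²); the 20×30 cube at (7, 4.5) contributes its full rectangle (area 600.00 mm²); the cone at (11.5, 13) contributes a regular 24-gon of circumradius 4.075 (interpolated between r1=5.5 and r2=2.5 at t=0.475) (area = (24/2)·4.075²·sin(360°/24) = 51.57 mm²); Merging all regions: the regions partially overlap — summed areas 1133.32 mm² minus the doubly-counted overlap 308.07 mm² gives 825.25 mm² — area = 825.25 mm²; (whole slice rotated 10° about Z — lengths, areas and connectivity unchanged). Checking containment: at z = 15.25 the cross-section extends beyond the z = 10 cross-section by about 343.50 mm².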